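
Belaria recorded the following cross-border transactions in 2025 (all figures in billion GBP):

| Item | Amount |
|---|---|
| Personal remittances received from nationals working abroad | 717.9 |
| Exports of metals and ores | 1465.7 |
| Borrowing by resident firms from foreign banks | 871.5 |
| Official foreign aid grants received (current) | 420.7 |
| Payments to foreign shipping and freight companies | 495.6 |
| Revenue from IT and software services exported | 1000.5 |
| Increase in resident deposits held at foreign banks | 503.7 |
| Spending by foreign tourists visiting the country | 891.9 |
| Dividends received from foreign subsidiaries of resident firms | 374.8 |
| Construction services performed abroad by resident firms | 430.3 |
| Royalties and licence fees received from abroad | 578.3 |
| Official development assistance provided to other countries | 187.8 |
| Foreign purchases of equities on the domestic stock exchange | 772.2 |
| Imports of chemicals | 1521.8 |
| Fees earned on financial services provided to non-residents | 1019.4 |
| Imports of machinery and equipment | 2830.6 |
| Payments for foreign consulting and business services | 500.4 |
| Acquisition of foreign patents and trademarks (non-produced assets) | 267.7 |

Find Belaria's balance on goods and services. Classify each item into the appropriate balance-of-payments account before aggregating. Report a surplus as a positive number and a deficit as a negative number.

Goods: -2830.6 + 1465.7 - 1521.8 = -2886.7
Services: 891.9 + 578.3 + 1019.4 - 500.4 - 495.6 + 1000.5 + 430.3 = 2924.4
Trade balance = -2886.7 + 2924.4 = 37.7
(Excluded from the trade balance — secondary income: personal remittances received from nationals working abroad 717.9, official foreign aid grants received (current) 420.7, official development assistance provided to other countries 187.8; financial account: borrowing by resident firms from foreign banks 871.5, increase in resident deposits held at foreign banks 503.7, foreign purchases of equities on the domestic stock exchange 772.2; primary income: dividends received from foreign subsidiaries of resident firms 374.8; capital account: acquisition of foreign patents and trademarks (non-produced assets) 267.7.)

37.7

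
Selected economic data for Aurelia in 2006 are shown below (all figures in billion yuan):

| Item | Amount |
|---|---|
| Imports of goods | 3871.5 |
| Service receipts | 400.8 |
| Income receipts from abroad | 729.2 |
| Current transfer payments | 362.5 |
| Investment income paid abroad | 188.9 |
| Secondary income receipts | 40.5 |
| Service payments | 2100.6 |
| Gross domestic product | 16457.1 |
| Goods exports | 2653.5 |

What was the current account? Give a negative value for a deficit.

Goods balance = 2653.5 - 3871.5 = -1218.0
Services balance = 400.8 - 2100.6 = -1699.8
Trade balance (goods + services) = -1218.0 + (-1699.8) = -2917.8
Net primary income = 729.2 - 188.9 = 540.3
Net secondary income = 40.5 - 362.5 = -322.0
Current account = -2917.8 + 540.3 + (-322.0) = -2699.5

-2699.5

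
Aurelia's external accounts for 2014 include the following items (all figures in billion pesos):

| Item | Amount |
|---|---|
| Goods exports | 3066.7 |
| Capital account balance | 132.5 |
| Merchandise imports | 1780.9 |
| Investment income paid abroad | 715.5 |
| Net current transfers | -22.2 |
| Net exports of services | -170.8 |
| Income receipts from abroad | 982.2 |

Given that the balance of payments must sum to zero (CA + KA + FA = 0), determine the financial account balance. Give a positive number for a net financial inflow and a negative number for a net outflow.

Goods balance = 3066.7 - 1780.9 = 1285.8
Services balance = -170.8
Trade balance (goods + services) = 1285.8 + (-170.8) = 1115.0
Net primary income = 982.2 - 715.5 = 266.7
Net secondary income = -22.2
Current account = 1115.0 + 266.7 + (-22.2) = 1359.5
Financial account = -(1359.5 + 132.5) = -1492.0

-1492.0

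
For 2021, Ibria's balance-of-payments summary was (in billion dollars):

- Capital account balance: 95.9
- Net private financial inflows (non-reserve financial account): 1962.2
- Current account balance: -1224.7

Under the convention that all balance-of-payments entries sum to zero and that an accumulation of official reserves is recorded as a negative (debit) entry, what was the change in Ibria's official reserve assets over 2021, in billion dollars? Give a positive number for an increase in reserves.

Official reserve transactions balance = -((-1224.7) + 95.9 + 1962.2) = -833.4
An accumulation of reserves is recorded as a debit (negative entry), so the change in the stock of reserves is the negative of that balance.
Change in official reserves = -(-833.4) = 833.4

833.4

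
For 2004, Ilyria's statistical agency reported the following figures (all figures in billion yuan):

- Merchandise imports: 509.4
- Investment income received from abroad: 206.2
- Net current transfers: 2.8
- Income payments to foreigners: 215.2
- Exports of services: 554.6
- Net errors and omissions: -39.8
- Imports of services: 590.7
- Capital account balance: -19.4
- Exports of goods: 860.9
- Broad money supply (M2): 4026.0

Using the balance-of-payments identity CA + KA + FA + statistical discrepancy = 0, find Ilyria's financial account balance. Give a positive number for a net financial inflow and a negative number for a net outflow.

Goods balance = 860.9 - 509.4 = 351.5
Services balance = 554.6 - 590.7 = -36.1
Trade balance (goods + services) = 351.5 + (-36.1) = 315.4
Net primary income = 206.2 - 215.2 = -9.0
Net secondary income = 2.8
Current account = 315.4 + (-9.0) + 2.8 = 309.2
Financial account = -(309.2 + (-19.4) + (-39.8)) = -250.0

-250.0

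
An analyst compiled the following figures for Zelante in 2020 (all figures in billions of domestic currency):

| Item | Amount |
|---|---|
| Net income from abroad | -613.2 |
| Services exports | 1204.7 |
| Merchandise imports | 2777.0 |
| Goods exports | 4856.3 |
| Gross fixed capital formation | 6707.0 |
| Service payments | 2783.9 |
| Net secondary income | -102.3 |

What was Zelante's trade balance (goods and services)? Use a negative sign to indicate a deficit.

500.1

Goods balance = 4856.3 - 2777.0 = 2079.3
Services balance = 1204.7 - 2783.9 = -1579.2
Trade balance (goods + services) = 2079.3 + (-1579.2) = 500.1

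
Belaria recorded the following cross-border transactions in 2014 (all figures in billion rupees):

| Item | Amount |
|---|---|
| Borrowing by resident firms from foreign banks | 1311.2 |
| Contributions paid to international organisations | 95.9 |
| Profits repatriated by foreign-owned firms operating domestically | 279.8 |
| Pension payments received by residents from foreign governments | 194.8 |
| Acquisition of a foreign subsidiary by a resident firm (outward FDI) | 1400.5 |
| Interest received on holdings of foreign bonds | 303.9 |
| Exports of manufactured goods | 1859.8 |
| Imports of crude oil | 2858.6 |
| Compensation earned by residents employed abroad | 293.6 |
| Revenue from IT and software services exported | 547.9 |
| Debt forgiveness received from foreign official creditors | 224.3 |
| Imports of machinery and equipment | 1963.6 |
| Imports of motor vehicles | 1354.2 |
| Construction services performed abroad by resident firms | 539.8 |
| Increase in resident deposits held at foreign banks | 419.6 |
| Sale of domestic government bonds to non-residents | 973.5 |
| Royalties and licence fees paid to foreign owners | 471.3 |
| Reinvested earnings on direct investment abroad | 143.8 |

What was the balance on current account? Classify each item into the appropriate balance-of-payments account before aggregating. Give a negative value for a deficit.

Goods: -1354.2 - 1963.6 + 1859.8 - 2858.6 = -4316.6
Services: 547.9 - 471.3 + 539.8 = 616.4
Primary income: 303.9 + 293.6 + 143.8 - 279.8 = 461.5
Secondary income: 194.8 - 95.9 = 98.9
Current account = (-4316.6) + 616.4 + 461.5 + 98.9 = -3139.8
(Excluded from the current account — financial account: borrowing by resident firms from foreign banks 1311.2, acquisition of a foreign subsidiary by a resident firm (outward FDI) 1400.5, increase in resident deposits held at foreign banks 419.6, sale of domestic government bonds to non-residents 973.5; capital account: debt forgiveness received from foreign official creditors 224.3.)

-3139.8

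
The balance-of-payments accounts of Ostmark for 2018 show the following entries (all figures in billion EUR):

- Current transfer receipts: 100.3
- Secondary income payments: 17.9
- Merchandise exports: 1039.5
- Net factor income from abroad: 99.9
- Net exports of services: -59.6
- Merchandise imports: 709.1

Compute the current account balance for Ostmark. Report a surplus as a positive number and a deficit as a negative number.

453.1

Goods balance = 1039.5 - 709.1 = 330.4
Services balance = -59.6
Trade balance (goods + services) = 330.4 + (-59.6) = 270.8
Net primary income = 99.9
Net secondary income = 100.3 - 17.9 = 82.4
Current account = 270.8 + 99.9 + 82.4 = 453.1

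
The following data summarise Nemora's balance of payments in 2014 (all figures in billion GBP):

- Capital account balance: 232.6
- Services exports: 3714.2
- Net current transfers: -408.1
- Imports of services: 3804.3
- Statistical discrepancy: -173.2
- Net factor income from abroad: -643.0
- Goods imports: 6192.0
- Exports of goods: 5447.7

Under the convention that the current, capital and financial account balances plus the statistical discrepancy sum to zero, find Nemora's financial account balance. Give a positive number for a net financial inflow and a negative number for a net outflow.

1826.1

Goods balance = 5447.7 - 6192.0 = -744.3
Services balance = 3714.2 - 3804.3 = -90.1
Trade balance (goods + services) = -744.3 + (-90.1) = -834.4
Net primary income = -643.0
Net secondary income = -408.1
Current account = -834.4 + (-643.0) + (-408.1) = -1885.5
Financial account = -(-1885.5 + 232.6 + (-173.2)) = 1826.1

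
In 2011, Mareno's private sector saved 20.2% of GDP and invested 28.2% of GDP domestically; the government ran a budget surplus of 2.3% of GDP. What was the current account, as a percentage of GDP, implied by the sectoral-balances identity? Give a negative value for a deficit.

-5.7

By the sectoral-balances identity, CA = (S_private - I) + (T - G).
Private balance = 20.2 - 28.2 = -8.0
Government balance (T - G) = 2.3
CA = -8.0 + 2.3 = -5.7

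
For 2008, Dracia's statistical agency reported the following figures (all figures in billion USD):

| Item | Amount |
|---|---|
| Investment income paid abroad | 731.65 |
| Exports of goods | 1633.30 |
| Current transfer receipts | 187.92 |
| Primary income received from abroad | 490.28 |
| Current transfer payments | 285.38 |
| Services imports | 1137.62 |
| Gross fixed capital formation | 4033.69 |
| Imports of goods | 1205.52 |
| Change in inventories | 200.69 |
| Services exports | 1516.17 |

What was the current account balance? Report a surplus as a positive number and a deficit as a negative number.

Goods balance = 1633.30 - 1205.52 = 427.78
Services balance = 1516.17 - 1137.62 = 378.55
Trade balance (goods + services) = 427.78 + 378.55 = 806.33
Net primary income = 490.28 - 731.65 = -241.37
Net secondary income = 187.92 - 285.38 = -97.46
Current account = 806.33 + (-241.37) + (-97.46) = 467.50

467.50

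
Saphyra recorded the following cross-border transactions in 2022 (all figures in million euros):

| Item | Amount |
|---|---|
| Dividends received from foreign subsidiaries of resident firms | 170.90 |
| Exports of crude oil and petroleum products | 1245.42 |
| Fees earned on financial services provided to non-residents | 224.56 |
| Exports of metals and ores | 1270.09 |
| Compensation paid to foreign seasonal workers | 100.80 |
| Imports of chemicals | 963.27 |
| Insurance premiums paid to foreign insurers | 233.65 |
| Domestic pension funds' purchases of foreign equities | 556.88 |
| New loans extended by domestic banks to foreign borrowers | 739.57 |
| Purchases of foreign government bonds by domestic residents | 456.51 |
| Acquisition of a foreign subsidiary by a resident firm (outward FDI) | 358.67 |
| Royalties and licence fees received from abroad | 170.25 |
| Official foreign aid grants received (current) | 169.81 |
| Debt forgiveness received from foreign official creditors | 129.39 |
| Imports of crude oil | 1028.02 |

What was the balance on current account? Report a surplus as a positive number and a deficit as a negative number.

925.29

Goods: 1270.09 + 1245.42 - 963.27 - 1028.02 = 524.22
Services: -233.65 + 224.56 + 170.25 = 161.16
Primary income: 170.90 - 100.80 = 70.10
Secondary income: 169.81
Current account = 524.22 + 161.16 + 70.10 + 169.81 = 925.29
(Excluded from the current account — financial account: domestic pension funds' purchases of foreign equities 556.88, new loans extended by domestic banks to foreign borrowers 739.57, purchases of foreign government bonds by domestic residents 456.51, acquisition of a foreign subsidiary by a resident firm (outward FDI) 358.67; capital account: debt forgiveness received from foreign official creditors 129.39.)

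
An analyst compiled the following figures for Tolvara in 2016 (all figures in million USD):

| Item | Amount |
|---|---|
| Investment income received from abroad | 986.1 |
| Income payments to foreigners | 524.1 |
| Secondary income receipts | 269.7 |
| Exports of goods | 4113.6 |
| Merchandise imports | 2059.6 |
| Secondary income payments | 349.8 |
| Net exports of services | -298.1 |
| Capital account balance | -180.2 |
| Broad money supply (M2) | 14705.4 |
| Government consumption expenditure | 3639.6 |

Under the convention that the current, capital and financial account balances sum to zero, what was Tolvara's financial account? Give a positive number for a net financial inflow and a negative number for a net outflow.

Goods balance = 4113.6 - 2059.6 = 2054.0
Services balance = -298.1
Trade balance (goods + services) = 2054.0 + (-298.1) = 1755.9
Net primary income = 986.1 - 524.1 = 462.0
Net secondary income = 269.7 - 349.8 = -80.1
Current account = 1755.9 + 462.0 + (-80.1) = 2137.8
Financial account = -(2137.8 + (-180.2)) = -1957.6

-1957.6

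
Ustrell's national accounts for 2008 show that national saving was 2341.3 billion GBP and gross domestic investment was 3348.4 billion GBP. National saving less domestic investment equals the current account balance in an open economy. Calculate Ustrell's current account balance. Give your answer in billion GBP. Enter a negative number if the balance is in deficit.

CA = S - I = 2341.3 - 3348.4 = -1007.1

-1007.1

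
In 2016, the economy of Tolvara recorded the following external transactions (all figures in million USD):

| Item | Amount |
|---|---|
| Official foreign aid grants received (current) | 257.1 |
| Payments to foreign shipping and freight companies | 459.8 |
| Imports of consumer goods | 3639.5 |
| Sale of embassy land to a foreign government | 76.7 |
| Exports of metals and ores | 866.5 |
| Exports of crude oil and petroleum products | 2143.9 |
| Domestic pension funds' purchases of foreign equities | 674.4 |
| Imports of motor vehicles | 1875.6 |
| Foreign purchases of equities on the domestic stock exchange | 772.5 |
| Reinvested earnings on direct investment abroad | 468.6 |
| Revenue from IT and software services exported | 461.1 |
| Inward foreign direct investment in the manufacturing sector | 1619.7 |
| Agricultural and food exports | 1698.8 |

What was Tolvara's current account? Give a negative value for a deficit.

Goods: -3639.5 + 1698.8 + 2143.9 + 866.5 - 1875.6 = -805.9
Services: -459.8 + 461.1 = 1.3
Primary income: 468.6
Secondary income: 257.1
Current account = (-805.9) + 1.3 + 468.6 + 257.1 = -78.9
(Excluded from the current account — capital account: sale of embassy land to a foreign government 76.7; financial account: domestic pension funds' purchases of foreign equities 674.4, foreign purchases of equities on the domestic stock exchange 772.5, inward foreign direct investment in the manufacturing sector 1619.7.)

-78.9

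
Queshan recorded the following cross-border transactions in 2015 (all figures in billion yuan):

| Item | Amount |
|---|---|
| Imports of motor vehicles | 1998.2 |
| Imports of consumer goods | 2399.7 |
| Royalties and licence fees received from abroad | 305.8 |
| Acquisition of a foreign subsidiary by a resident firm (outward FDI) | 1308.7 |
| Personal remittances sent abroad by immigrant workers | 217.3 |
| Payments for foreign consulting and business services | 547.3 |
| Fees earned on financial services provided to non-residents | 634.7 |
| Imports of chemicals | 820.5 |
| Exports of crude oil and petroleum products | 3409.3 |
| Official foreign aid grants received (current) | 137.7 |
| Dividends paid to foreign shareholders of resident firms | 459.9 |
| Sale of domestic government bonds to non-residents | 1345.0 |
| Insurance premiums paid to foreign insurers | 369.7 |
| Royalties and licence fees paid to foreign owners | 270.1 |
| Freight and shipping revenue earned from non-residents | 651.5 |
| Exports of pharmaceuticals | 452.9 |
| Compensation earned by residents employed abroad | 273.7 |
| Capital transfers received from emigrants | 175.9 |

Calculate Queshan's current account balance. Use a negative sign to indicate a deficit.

-1217.1

Goods: -2399.7 + 3409.3 + 452.9 - 1998.2 - 820.5 = -1356.2
Services: -369.7 - 270.1 - 547.3 + 634.7 + 305.8 + 651.5 = 404.9
Primary income: -459.9 + 273.7 = -186.2
Secondary income: -217.3 + 137.7 = -79.6
Current account = (-1356.2) + 404.9 + (-186.2) + (-79.6) = -1217.1
(Excluded from the current account — financial account: acquisition of a foreign subsidiary by a resident firm (outward FDI) 1308.7, sale of domestic government bonds to non-residents 1345.0; capital account: capital transfers received from emigrants 175.9.)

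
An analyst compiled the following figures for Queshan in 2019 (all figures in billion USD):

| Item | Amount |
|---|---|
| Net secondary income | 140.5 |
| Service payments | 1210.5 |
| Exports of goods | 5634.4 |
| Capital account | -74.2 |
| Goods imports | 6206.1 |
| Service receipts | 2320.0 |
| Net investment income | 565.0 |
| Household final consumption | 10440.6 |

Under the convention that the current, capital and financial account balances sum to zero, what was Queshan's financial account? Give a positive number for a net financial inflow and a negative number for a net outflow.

Goods balance = 5634.4 - 6206.1 = -571.7
Services balance = 2320.0 - 1210.5 = 1109.5
Trade balance (goods + services) = -571.7 + 1109.5 = 537.8
Net primary income = 565.0
Net secondary income = 140.5
Current account = 537.8 + 565.0 + 140.5 = 1243.3
Financial account = -(1243.3 + (-74.2)) = -1169.1

-1169.1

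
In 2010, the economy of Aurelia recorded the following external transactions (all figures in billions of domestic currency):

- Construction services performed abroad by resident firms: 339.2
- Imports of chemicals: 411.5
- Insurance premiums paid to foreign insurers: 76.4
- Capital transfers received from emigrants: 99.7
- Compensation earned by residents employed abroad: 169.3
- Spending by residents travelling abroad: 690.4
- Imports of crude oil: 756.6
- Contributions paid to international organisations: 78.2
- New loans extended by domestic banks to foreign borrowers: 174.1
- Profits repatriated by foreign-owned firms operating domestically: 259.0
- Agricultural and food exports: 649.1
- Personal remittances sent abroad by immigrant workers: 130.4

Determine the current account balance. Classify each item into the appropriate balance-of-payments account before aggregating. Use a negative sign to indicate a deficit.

Goods: -756.6 + 649.1 - 411.5 = -519.0
Services: -76.4 + 339.2 - 690.4 = -427.6
Primary income: -259.0 + 169.3 = -89.7
Secondary income: -130.4 - 78.2 = -208.6
Current account = (-519.0) + (-427.6) + (-89.7) + (-208.6) = -1244.9
(Excluded from the current account — capital account: capital transfers received from emigrants 99.7; financial account: new loans extended by domestic banks to foreign borrowers 174.1.)

-1244.9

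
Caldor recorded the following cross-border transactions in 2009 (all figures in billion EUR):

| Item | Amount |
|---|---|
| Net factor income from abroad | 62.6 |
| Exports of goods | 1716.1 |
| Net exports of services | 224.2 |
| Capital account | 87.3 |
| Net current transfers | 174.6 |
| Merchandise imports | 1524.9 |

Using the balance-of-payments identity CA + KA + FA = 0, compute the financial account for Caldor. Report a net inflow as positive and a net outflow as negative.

Goods balance = 1716.1 - 1524.9 = 191.2
Services balance = 224.2
Trade balance (goods + services) = 191.2 + 224.2 = 415.4
Net primary income = 62.6
Net secondary income = 174.6
Current account = 415.4 + 62.6 + 174.6 = 652.6
Financial account = -(652.6 + 87.3) = -739.9

-739.9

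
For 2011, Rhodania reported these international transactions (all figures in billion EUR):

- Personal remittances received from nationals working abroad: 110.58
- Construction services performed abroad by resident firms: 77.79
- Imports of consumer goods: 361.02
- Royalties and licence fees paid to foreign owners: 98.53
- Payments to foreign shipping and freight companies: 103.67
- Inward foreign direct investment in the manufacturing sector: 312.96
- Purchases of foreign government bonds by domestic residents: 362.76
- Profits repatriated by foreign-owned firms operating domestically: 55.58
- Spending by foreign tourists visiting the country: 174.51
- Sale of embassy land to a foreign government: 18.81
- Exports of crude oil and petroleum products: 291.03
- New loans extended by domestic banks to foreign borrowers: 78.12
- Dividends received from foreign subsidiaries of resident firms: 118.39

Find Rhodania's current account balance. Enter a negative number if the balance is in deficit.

153.50

Goods: -361.02 + 291.03 = -69.99
Services: 77.79 - 98.53 - 103.67 + 174.51 = 50.10
Primary income: 118.39 - 55.58 = 62.81
Secondary income: 110.58
Current account = (-69.99) + 50.10 + 62.81 + 110.58 = 153.50
(Excluded from the current account — financial account: inward foreign direct investment in the manufacturing sector 312.96, purchases of foreign government bonds by domestic residents 362.76, new loans extended by domestic banks to foreign borrowers 78.12; capital account: sale of embassy land to a foreign government 18.81.)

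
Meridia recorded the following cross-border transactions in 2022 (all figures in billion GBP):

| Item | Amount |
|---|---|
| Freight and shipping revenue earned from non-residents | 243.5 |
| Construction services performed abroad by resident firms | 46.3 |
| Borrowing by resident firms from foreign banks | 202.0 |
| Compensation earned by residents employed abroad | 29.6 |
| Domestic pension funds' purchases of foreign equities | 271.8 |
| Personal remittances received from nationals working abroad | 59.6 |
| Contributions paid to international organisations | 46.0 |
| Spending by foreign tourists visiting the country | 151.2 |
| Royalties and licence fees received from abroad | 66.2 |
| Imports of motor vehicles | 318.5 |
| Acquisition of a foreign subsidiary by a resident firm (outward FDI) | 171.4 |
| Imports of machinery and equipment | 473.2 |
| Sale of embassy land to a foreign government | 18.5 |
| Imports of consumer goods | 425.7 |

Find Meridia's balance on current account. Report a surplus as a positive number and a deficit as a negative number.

Goods: -425.7 - 318.5 - 473.2 = -1217.4
Services: 66.2 + 151.2 + 46.3 + 243.5 = 507.2
Primary income: 29.6
Secondary income: 59.6 - 46.0 = 13.6
Current account = (-1217.4) + 507.2 + 29.6 + 13.6 = -667.0
(Excluded from the current account — financial account: borrowing by resident firms from foreign banks 202.0, domestic pension funds' purchases of foreign equities 271.8, acquisition of a foreign subsidiary by a resident firm (outward FDI) 171.4; capital account: sale of embassy land to a foreign government 18.5.)

-667.0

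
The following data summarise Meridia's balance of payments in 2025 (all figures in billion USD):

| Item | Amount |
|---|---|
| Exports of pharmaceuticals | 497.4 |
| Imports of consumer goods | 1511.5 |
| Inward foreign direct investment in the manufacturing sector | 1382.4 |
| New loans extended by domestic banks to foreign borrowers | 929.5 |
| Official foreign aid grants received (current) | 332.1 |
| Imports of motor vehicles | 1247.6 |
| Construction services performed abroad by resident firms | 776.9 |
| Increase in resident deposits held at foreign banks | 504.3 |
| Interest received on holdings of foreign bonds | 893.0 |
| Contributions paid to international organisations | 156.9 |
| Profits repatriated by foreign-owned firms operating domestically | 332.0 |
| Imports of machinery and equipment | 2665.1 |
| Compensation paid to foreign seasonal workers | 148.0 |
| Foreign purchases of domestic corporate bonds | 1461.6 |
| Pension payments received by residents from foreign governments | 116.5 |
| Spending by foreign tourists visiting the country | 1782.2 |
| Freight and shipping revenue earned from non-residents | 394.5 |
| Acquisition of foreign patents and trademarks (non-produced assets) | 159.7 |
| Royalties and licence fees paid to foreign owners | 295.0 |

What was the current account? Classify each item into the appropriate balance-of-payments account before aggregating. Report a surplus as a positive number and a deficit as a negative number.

Goods: -1511.5 - 1247.6 - 2665.1 + 497.4 = -4926.8
Services: 776.9 - 295.0 + 394.5 + 1782.2 = 2658.6
Primary income: 893.0 - 148.0 - 332.0 = 413.0
Secondary income: 332.1 + 116.5 - 156.9 = 291.7
Current account = (-4926.8) + 2658.6 + 413.0 + 291.7 = -1563.5
(Excluded from the current account — financial account: inward foreign direct investment in the manufacturing sector 1382.4, new loans extended by domestic banks to foreign borrowers 929.5, increase in resident deposits held at foreign banks 504.3, foreign purchases of domestic corporate bonds 1461.6; capital account: acquisition of foreign patents and trademarks (non-produced assets) 159.7.)

-1563.5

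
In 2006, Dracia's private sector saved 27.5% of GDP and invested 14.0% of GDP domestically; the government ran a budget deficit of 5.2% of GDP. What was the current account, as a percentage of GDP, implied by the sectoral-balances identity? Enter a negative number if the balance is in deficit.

By the sectoral-balances identity, CA = (S_private - I) + (T - G).
Private balance = 27.5 - 14.0 = 13.5
Government balance (T - G) = -5.2
CA = 13.5 + (-5.2) = 8.3

8.3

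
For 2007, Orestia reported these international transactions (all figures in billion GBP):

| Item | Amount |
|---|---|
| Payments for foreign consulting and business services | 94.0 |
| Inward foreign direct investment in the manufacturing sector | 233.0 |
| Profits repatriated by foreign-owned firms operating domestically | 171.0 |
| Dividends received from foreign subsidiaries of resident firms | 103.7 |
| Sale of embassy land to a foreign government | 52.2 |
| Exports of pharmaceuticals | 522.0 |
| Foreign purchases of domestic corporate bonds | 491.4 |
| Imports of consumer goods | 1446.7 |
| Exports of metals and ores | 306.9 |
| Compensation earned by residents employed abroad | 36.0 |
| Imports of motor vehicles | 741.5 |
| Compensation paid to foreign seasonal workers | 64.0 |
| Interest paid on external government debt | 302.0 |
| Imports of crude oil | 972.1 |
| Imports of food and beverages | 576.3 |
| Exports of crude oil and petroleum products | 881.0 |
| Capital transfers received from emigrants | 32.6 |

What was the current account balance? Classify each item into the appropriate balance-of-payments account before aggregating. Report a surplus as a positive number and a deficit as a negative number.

-2518.0

Goods: -576.3 + 881.0 + 306.9 - 1446.7 + 522.0 - 741.5 - 972.1 = -2026.7
Services: -94.0
Primary income: -171.0 - 64.0 - 302.0 + 103.7 + 36.0 = -397.3
Current account = (-2026.7) + (-94.0) + (-397.3) = -2518.0
(Excluded from the current account — financial account: inward foreign direct investment in the manufacturing sector 233.0, foreign purchases of domestic corporate bonds 491.4; capital account: sale of embassy land to a foreign government 52.2, capital transfers received from emigrants 32.6.)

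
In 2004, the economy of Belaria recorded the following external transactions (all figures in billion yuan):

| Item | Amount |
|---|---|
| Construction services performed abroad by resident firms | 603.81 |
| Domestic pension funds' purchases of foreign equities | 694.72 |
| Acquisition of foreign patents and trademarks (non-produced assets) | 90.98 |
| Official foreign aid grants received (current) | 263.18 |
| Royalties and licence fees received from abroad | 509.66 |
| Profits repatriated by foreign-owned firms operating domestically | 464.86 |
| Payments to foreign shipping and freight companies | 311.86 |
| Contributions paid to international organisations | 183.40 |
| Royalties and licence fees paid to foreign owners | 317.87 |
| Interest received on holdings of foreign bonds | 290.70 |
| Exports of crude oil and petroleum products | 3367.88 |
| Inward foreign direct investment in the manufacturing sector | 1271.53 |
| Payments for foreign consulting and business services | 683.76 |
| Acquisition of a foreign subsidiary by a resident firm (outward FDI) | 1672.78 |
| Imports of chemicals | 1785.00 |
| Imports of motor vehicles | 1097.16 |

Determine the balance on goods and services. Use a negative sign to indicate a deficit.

285.70

Goods: 3367.88 - 1097.16 - 1785.00 = 485.72
Services: -683.76 - 311.86 + 509.66 - 317.87 + 603.81 = -200.02
Trade balance = 485.72 + (-200.02) = 285.70
(Excluded from the trade balance — financial account: domestic pension funds' purchases of foreign equities 694.72, inward foreign direct investment in the manufacturing sector 1271.53, acquisition of a foreign subsidiary by a resident firm (outward FDI) 1672.78; capital account: acquisition of foreign patents and trademarks (non-produced assets) 90.98; secondary income: official foreign aid grants received (current) 263.18, contributions paid to international organisations 183.40; primary income: profits repatriated by foreign-owned firms operating domestically 464.86, interest received on holdings of foreign bonds 290.70.)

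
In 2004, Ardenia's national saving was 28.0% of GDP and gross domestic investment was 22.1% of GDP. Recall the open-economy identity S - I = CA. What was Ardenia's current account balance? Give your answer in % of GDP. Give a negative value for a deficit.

5.9

CA = S - I = 28.0 - 22.1 = 5.9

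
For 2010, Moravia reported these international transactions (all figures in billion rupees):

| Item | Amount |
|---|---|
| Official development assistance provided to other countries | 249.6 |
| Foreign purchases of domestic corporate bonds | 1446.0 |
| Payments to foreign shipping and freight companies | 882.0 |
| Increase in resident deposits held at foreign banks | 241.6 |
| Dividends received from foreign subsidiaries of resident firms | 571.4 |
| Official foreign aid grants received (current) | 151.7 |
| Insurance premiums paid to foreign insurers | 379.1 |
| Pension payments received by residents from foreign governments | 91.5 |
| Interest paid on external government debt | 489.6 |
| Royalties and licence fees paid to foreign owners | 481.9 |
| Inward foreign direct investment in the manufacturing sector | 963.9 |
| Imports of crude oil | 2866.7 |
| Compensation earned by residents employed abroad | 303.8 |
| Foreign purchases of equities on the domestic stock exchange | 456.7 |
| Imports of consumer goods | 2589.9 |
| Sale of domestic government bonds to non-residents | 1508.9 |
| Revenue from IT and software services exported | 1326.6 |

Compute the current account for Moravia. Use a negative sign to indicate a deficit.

-5493.8

Goods: -2866.7 - 2589.9 = -5456.6
Services: -481.9 - 379.1 - 882.0 + 1326.6 = -416.4
Primary income: 571.4 + 303.8 - 489.6 = 385.6
Secondary income: -249.6 + 151.7 + 91.5 = -6.4
Current account = (-5456.6) + (-416.4) + 385.6 + (-6.4) = -5493.8
(Excluded from the current account — financial account: foreign purchases of domestic corporate bonds 1446.0, increase in resident deposits held at foreign banks 241.6, inward foreign direct investment in the manufacturing sector 963.9, foreign purchases of equities on the domestic stock exchange 456.7, sale of domestic government bonds to non-residents 1508.9.)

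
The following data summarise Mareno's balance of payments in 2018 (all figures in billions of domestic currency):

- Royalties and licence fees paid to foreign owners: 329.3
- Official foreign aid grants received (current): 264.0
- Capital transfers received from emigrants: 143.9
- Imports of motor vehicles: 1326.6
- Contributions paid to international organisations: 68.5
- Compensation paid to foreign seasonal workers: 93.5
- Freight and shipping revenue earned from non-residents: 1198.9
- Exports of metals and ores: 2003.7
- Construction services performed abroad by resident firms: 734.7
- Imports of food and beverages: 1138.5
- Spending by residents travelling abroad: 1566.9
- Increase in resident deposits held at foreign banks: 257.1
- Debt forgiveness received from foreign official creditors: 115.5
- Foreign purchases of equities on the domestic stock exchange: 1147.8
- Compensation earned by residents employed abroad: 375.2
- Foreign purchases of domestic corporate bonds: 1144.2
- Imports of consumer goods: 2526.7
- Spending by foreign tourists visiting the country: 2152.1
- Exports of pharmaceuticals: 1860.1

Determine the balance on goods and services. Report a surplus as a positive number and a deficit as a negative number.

Goods: 2003.7 + 1860.1 - 1138.5 - 2526.7 - 1326.6 = -1128.0
Services: 734.7 + 2152.1 + 1198.9 - 329.3 - 1566.9 = 2189.5
Trade balance = -1128.0 + 2189.5 = 1061.5
(Excluded from the trade balance — secondary income: official foreign aid grants received (current) 264.0, contributions paid to international organisations 68.5; capital account: capital transfers received from emigrants 143.9, debt forgiveness received from foreign official creditors 115.5; primary income: compensation paid to foreign seasonal workers 93.5, compensation earned by residents employed abroad 375.2; financial account: increase in resident deposits held at foreign banks 257.1, foreign purchases of equities on the domestic stock exchange 1147.8, foreign purchases of domestic corporate bonds 1144.2.)

1061.5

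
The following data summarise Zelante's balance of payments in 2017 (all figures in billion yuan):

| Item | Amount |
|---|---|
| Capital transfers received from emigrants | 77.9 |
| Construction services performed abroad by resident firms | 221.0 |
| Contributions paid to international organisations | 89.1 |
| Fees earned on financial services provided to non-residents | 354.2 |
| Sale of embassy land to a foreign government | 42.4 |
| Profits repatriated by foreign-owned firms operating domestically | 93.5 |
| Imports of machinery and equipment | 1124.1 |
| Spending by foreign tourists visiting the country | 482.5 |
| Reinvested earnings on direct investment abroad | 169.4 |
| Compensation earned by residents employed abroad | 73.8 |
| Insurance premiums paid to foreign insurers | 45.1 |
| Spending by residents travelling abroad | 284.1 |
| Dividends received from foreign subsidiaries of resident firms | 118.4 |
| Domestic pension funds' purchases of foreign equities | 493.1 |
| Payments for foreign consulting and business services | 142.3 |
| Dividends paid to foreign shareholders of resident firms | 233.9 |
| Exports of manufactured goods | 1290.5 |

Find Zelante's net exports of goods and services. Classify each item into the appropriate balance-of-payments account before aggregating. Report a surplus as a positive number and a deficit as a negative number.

752.6

Goods: 1290.5 - 1124.1 = 166.4
Services: -142.3 + 221.0 - 45.1 + 482.5 + 354.2 - 284.1 = 586.2
Trade balance = 166.4 + 586.2 = 752.6
(Excluded from the trade balance — capital account: capital transfers received from emigrants 77.9, sale of embassy land to a foreign government 42.4; secondary income: contributions paid to international organisations 89.1; primary income: profits repatriated by foreign-owned firms operating domestically 93.5, reinvested earnings on direct investment abroad 169.4, compensation earned by residents employed abroad 73.8, dividends received from foreign subsidiaries of resident firms 118.4, dividends paid to foreign shareholders of resident firms 233.9; financial account: domestic pension funds' purchases of foreign equities 493.1.)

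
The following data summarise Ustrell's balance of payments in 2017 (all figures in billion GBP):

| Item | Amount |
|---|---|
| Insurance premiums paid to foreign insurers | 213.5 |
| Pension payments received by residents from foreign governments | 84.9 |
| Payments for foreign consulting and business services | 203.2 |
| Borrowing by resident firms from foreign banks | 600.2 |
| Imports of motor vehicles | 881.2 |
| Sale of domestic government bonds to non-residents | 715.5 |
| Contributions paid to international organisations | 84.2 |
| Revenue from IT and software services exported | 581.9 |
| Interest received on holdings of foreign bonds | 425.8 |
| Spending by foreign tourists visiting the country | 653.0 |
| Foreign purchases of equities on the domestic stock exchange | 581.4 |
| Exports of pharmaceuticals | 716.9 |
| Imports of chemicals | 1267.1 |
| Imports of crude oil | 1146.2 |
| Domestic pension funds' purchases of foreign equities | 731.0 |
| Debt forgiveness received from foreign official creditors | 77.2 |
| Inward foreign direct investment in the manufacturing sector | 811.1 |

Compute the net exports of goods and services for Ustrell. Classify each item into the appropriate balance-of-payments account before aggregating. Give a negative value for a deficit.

Goods: -881.2 - 1267.1 + 716.9 - 1146.2 = -2577.6
Services: 653.0 + 581.9 - 213.5 - 203.2 = 818.2
Trade balance = -2577.6 + 818.2 = -1759.4
(Excluded from the trade balance — secondary income: pension payments received by residents from foreign governments 84.9, contributions paid to international organisations 84.2; financial account: borrowing by resident firms from foreign banks 600.2, sale of domestic government bonds to non-residents 715.5, foreign purchases of equities on the domestic stock exchange 581.4, domestic pension funds' purchases of foreign equities 731.0, inward foreign direct investment in the manufacturing sector 811.1; primary income: interest received on holdings of foreign bonds 425.8; capital account: debt forgiveness received from foreign official creditors 77.2.)

-1759.4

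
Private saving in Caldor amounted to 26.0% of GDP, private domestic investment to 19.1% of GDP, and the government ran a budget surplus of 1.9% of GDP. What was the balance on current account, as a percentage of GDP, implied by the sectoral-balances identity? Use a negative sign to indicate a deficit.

8.8

By the sectoral-balances identity, CA = (S_private - I) + (T - G).
Private balance = 26.0 - 19.1 = 6.9
Government balance (T - G) = 1.9
CA = 6.9 + 1.9 = 8.8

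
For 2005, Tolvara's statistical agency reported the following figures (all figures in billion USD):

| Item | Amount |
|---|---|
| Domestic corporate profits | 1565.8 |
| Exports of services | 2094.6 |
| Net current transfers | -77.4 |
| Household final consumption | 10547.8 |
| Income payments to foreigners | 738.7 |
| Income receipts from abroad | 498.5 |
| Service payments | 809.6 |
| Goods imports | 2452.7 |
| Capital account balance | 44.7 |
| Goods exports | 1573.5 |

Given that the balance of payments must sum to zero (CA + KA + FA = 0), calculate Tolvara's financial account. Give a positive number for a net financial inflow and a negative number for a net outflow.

Goods balance = 1573.5 - 2452.7 = -879.2
Services balance = 2094.6 - 809.6 = 1285.0
Trade balance (goods + services) = -879.2 + 1285.0 = 405.8
Net primary income = 498.5 - 738.7 = -240.2
Net secondary income = -77.4
Current account = 405.8 + (-240.2) + (-77.4) = 88.2
Financial account = -(88.2 + 44.7) = -132.9

-132.9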